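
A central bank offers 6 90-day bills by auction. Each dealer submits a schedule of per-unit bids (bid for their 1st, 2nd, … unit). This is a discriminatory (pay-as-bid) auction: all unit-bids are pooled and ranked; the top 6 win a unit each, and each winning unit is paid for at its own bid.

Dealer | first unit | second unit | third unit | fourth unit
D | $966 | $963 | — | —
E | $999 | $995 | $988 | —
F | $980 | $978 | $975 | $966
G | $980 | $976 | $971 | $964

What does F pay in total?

F pays $1,958

All unit-bids, highest first — top 6: 999 (E-1), 995 (E-2), 988 (E-3), 980 (F-1), 980 (G-1), 978 (F-2)
Next rejected bid: $976 (not a price — pay-as-bid).
F's winning unit-bids: 980 + 978 = $1,958.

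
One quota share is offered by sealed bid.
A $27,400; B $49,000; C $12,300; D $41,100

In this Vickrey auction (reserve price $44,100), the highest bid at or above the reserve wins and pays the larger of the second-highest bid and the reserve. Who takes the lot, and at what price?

B pays $44,100

Bids ranked: 49,000 (B) > 41,100 (D) > 27,400 (A) > 12,300 (C)
B has the top bid at or above the reserve ($49,000).
max(second-highest $41,100, reserve $44,100) = $44,100.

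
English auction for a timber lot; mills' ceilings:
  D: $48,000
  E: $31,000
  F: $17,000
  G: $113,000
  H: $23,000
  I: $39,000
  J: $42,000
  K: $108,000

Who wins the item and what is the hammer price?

G wins at $108,000

Open ascending-bid auction: the price rises until one bidder remains; the winner pays the price at which the last rival dropped out.
Limits in order: 113,000 (G) > 108,000 (K) > 48,000 (D) > 42,000 (J) > 39,000 (I) > 31,000 (E) > …
Once the price passes $108,000, only G is left; the hammer falls at K's limit of $108,000.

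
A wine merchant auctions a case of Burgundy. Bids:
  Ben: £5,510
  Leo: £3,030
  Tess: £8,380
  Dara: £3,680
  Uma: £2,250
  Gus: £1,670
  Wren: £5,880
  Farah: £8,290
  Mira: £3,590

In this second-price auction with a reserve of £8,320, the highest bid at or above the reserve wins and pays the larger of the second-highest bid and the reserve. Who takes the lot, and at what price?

Bids ranked: 8,380 (Tess) > 8,290 (Farah) > 5,880 (Wren) > 5,510 (Ben) > 3,680 (Dara) > 3,590 (Mira) > …
Tess has the top bid at or above the reserve (£8,380).
max(second-highest £8,290, reserve £8,320) = £8,320.

Tess pays £8,320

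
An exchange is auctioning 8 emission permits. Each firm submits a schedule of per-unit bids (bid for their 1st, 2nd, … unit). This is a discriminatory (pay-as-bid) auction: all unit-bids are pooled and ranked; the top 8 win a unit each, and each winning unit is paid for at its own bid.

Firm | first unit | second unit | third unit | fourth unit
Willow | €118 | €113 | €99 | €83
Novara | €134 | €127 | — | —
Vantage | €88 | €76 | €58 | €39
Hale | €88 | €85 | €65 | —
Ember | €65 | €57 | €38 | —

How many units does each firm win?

Hale 2, Novara 2, Vantage 1, Willow 3

Pooled unit-bids ranked (top 8): 134 (Novara-1), 127 (Novara-2), 118 (Willow-1), 113 (Willow-2), 99 (Willow-3), 88 (Vantage-1), 88 (Hale-1), 85 (Hale-2)
Next rejected bid: €83 (not a price — pay-as-bid).
Allocation: Hale 2, Novara 2, Vantage 1, Willow 3.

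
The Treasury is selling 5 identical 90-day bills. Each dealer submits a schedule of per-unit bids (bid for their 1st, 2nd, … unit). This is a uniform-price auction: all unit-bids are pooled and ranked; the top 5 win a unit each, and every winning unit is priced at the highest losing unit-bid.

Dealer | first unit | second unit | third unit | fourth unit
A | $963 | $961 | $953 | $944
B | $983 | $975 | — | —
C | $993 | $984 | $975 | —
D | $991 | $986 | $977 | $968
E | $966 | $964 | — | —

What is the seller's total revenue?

Total revenue: $4,885

All unit-bids, highest first — top 5: 993 (C-1), 991 (D-1), 986 (D-2), 984 (C-2), 983 (B-1)
Highest rejected unit-bid = $977.
Allocation: B 1, C 2, D 2. Every unit priced at $977.
Revenue = 5 × 977 = $4,885.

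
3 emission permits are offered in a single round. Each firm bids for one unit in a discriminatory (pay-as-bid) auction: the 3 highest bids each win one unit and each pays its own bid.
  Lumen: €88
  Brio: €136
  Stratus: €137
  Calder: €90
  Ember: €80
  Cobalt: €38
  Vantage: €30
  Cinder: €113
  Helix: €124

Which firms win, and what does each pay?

Bids ranked high→low: 137 (Stratus), 136 (Brio), 124 (Helix), 113 (Cinder), 90 (Calder), …
The 3 highest are Stratus, Brio, Helix.
Each winner pays its own bid: Stratus €137, Brio €136, Helix €124.

Stratus €137, Brio €136, Helix €124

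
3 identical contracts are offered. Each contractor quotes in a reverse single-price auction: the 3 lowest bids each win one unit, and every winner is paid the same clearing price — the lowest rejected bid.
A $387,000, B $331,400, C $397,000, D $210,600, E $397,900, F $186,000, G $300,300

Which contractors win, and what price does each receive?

Sorting: 186,000 (F), 210,600 (D), 300,300 (G), 331,400 (B), 387,000 (A), …
Lowest 3: F, D, G.
Lowest unsuccessful bid: $331,400 → clearing price.

F, D, G; each is paid $331,400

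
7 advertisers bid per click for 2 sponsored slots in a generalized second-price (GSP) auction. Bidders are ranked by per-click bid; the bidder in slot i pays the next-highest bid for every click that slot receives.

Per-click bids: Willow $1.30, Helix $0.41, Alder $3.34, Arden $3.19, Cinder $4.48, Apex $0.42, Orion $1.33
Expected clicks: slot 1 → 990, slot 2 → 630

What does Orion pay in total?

Orion pays $0.00

Sorting advertisers: $4.48 (Cinder) > $3.34 (Alder) > $3.19 (Arden) > …
Orion ranks below slot 2 → no slot, pays nothing.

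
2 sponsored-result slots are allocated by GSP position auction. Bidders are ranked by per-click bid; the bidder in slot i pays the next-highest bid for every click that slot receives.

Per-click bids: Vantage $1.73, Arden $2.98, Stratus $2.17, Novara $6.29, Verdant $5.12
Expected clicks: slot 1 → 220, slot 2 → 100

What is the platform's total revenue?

Ranked by bid: $6.29 (Novara) > $5.12 (Verdant) > $2.98 (Arden) > …
Slot 1: Novara pays $5.12 × 220 = $1126.40
Slot 2: Verdant pays $2.98 × 100 = $298.00
Total = $1424.40

Total revenue: $1424.40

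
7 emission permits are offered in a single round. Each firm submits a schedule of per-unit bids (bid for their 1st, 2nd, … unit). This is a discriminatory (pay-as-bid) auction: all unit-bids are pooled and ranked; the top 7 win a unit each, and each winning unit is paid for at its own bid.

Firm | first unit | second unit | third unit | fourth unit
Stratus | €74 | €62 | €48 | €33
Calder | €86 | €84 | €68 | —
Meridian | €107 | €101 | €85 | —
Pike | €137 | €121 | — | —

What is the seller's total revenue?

Total revenue: €721

Pooled unit-bids ranked (top 7): 137 (Pike-1), 121 (Pike-2), 107 (Meridian-1), 101 (Meridian-2), 86 (Calder-1), 85 (Meridian-3), 84 (Calder-2)
Next rejected bid: €74 (not a price — pay-as-bid).
Each winning unit pays its own bid.
Revenue = 137 + 121 + 107 + 101 + 86 + 85 + 84 = €721.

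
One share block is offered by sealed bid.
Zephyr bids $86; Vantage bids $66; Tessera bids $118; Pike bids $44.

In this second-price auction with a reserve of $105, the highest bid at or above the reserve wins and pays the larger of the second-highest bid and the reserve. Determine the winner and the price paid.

Bids ranked: 118 (Tessera) > 86 (Zephyr) > 66 (Vantage) > 44 (Pike)
Tessera has the top bid at or above the reserve ($118).
Second-highest bid $86 is below the reserve $105, so the reserve binds → payment $105.

Tessera pays $105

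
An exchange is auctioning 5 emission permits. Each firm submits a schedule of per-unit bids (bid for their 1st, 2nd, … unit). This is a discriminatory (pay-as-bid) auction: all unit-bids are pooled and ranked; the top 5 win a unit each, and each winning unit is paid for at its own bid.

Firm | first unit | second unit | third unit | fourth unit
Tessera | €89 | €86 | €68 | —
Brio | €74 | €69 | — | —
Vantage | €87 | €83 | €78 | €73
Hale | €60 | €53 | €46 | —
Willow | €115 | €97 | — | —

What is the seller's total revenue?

Total revenue: €474

Pooled unit-bids ranked (top 5): 115 (Willow-1), 97 (Willow-2), 89 (Tessera-1), 87 (Vantage-1), 86 (Tessera-2)
Next rejected bid: €83 (not a price — pay-as-bid).
Each winning unit pays its own bid.
Revenue = 115 + 97 + 89 + 87 + 86 = €474.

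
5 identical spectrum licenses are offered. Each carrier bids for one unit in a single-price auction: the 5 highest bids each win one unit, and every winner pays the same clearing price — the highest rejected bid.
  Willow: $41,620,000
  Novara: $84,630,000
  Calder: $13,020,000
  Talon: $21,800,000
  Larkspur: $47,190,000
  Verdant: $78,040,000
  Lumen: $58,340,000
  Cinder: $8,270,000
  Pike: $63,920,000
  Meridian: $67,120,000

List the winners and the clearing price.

Novara, Verdant, Meridian, Pike, Lumen; each pays $47,190,000

Bids ranked high→low: 84,630,000 (Novara), 78,040,000 (Verdant), 67,120,000 (Meridian), 63,920,000 (Pike), 58,340,000 (Lumen), 47,190,000 (Larkspur), 41,620,000 (Willow), …
Top 5: Novara, Verdant, Meridian, Pike, Lumen.
Clearing price = highest rejected bid = $47,190,000.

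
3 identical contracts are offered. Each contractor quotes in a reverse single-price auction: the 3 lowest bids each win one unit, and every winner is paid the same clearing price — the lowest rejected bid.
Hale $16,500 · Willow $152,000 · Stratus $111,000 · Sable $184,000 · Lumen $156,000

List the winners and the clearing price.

Hale, Stratus, Willow; each is paid $156,000

Ordering the bids: 16,500 (Hale), 111,000 (Stratus), 152,000 (Willow), 156,000 (Lumen), 184,000 (Sable)
The 3 lowest are Hale, Stratus, Willow.
First losing bid is Lumen's $156,000, which sets the uniform price.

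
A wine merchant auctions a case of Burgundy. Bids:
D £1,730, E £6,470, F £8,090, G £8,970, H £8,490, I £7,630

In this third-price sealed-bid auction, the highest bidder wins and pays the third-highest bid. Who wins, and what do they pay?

G pays £8,090

Sorting bids: 8,970 (G) > 8,490 (H) > 8,090 (F) > 7,630 (I) > 6,470 (E) > 1,730 (D)
G is highest; pays the third-highest bid, £8,090.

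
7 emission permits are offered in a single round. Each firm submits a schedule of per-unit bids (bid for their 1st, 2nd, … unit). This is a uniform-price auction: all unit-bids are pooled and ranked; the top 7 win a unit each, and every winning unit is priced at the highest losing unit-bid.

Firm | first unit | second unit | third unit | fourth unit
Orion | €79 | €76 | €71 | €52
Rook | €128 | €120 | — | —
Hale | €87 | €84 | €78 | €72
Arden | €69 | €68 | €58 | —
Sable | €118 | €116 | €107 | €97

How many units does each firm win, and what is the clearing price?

Hale 1, Rook 2, Sable 4; clearing price €84

Merging the schedules and taking the best 7: 128 (Rook-1), 120 (Rook-2), 118 (Sable-1), 116 (Sable-2), 107 (Sable-3), 97 (Sable-4), 87 (Hale-1)
First bid not allocated: €84.
Allocation: Hale 1, Rook 2, Sable 4.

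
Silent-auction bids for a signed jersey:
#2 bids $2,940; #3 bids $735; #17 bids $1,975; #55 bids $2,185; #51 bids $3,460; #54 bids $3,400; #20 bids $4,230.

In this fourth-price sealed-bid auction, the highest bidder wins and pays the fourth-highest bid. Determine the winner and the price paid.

Rule: the highest bidder wins and pays the fourth-highest bid.
Bids in order: 4,230 (#20) > 3,460 (#51) > 3,400 (#54) > 2,940 (#2) > 2,185 (#55) > 1,975 (#17) > …
#20 is highest; pays the fourth-highest bid, $2,940.

#20 pays $2,940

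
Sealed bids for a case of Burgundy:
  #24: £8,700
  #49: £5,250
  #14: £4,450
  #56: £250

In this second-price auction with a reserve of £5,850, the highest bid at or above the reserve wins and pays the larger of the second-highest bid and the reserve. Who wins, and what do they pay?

Sorting bids: 8,700 (#24) > 5,250 (#49) > 4,450 (#14) > 250 (#56)
#24 has the top bid at or above the reserve (£8,700).
max(second-highest £5,250, reserve £5,850) = £5,850.

#24 pays £5,850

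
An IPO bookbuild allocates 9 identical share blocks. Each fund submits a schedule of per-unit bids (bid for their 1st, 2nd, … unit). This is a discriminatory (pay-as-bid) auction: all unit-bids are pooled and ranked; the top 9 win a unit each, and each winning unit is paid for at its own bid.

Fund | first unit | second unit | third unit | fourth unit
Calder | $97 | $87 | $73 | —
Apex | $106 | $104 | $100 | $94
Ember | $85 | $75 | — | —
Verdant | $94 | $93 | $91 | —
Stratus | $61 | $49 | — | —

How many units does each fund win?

Apex 4, Calder 2, Verdant 3

Merging the schedules and taking the best 9: 106 (Apex-1), 104 (Apex-2), 100 (Apex-3), 97 (Calder-1), 94 (Apex-4), 94 (Verdant-1), 93 (Verdant-2), 91 (Verdant-3), 87 (Calder-2)
Next rejected bid: $85 (not a price — pay-as-bid).
Allocation: Apex 4, Calder 2, Verdant 3.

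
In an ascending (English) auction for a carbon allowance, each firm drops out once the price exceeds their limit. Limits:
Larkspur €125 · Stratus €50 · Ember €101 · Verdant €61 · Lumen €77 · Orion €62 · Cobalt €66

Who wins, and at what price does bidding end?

Larkspur wins at €101

Limits in order: 125 (Larkspur) > 101 (Ember) > 77 (Lumen) > 66 (Cobalt) > 62 (Orion) > 61 (Verdant) > …
Once the price passes €101, only Larkspur is left; the hammer falls at Ember's limit of €101.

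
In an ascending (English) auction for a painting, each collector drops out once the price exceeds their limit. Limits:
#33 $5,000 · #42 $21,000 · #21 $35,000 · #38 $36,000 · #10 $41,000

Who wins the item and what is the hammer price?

Limits ranked: 41,000 (#10) > 36,000 (#38) > 35,000 (#21) > 21,000 (#42) > 5,000 (#33)
Once the price passes $36,000, only #10 is left; the hammer falls at #38's limit of $36,000.

#10 wins at $36,000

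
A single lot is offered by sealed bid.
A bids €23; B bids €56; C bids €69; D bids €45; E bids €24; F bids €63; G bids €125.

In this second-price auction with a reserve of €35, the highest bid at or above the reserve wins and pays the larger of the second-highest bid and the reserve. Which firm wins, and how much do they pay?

Bids in order: 125 (G) > 69 (C) > 63 (F) > 56 (B) > 45 (D) > 24 (E) > …
G has the top bid at or above the reserve (€125).
max(second-highest €69, reserve €35) = €69; the reserve does not bind.

G pays €69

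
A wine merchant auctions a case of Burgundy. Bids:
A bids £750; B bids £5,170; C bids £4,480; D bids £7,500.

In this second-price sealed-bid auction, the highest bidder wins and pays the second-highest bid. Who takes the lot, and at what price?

D pays £5,170

Bids in order: 7,500 (D) > 5,170 (B) > 4,480 (C) > 750 (A)
D wins with the highest bid; price is set by the runner-up at £5,170.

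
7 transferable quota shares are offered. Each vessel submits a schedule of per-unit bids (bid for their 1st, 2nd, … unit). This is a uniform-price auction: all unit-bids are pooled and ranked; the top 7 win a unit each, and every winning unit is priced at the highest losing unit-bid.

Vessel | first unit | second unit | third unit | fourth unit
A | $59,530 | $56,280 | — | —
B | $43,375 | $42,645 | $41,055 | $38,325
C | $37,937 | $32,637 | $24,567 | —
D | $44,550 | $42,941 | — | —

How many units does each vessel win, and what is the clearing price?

Merging the schedules and taking the best 7: 59,530 (A-1), 56,280 (A-2), 44,550 (D-1), 43,375 (B-1), 42,941 (D-2), 42,645 (B-2), 41,055 (B-3)
First bid not allocated: $38,325.
Allocation: A 2, B 3, D 2.

A 2, B 3, D 2; clearing price $38,325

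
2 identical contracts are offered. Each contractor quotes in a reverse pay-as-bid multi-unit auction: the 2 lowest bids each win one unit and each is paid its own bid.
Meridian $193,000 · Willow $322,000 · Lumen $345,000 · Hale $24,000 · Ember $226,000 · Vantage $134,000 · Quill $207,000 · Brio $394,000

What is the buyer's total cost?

Sorting: 24,000 (Hale), 134,000 (Vantage), 193,000 (Meridian), 207,000 (Quill), …
Lowest 2: Hale, Vantage.
Total cost = 24,000 + 134,000 = $158,000.

Total cost: $158,000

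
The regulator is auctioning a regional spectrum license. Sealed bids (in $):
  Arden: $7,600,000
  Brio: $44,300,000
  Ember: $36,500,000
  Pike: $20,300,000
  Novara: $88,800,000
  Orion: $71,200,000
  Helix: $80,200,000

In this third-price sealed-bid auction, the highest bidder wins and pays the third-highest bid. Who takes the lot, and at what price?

Rule: the highest bidder wins and pays the third-highest bid.
Bids ranked: 88,800,000 (Novara) > 80,200,000 (Helix) > 71,200,000 (Orion) > 44,300,000 (Brio) > 36,500,000 (Ember) > 20,300,000 (Pike) > …
Novara wins; payment is bid #3 in the ranking = $71,200,000.

Novara pays $71,200,000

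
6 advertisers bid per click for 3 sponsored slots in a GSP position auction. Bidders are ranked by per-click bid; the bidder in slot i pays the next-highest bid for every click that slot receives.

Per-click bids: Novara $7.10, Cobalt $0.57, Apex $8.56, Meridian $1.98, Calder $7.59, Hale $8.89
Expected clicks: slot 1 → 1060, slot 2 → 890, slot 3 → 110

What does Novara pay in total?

Novara pays $0.00

Sorting advertisers: $8.89 (Hale) > $8.56 (Apex) > $7.59 (Calder) > $7.10 (Novara) > …
Novara ranks below slot 3 → no slot, pays nothing.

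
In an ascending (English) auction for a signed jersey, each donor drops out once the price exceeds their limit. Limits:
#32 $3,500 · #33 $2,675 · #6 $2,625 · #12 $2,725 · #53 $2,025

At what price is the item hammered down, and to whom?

#32 wins at $2,725

Open ascending-bid auction: the price rises until one bidder remains; the winner pays the price at which the last rival dropped out.
Limits ranked: 3,500 (#32) > 2,725 (#12) > 2,675 (#33) > 2,625 (#6) > 2,025 (#53)
Once the price passes $2,725, only #32 is left; the hammer falls at #12's limit of $2,725.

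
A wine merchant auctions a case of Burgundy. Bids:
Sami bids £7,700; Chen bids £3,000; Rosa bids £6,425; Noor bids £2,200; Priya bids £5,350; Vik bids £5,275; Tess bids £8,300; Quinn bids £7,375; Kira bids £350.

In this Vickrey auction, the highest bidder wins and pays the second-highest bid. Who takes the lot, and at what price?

Sorting bids: 8,300 (Tess) > 7,700 (Sami) > 7,375 (Quinn) > 6,425 (Rosa) > 5,350 (Priya) > 5,275 (Vik) > …
Tess wins with the highest bid; price is set by the runner-up at £7,700.

Tess pays £7,700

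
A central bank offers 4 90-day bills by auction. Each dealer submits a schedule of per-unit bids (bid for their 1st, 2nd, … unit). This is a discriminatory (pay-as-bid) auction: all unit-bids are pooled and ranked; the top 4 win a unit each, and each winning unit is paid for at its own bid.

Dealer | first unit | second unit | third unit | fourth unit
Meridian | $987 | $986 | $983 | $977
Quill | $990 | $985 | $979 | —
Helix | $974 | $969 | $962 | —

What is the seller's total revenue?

Pooled unit-bids ranked (top 4): 990 (Quill-1), 987 (Meridian-1), 986 (Meridian-2), 985 (Quill-2)
Next rejected bid: $983 (not a price — pay-as-bid).
Each winning unit pays its own bid.
Revenue = 990 + 987 + 986 + 985 = $3,948.

Total revenue: $3,948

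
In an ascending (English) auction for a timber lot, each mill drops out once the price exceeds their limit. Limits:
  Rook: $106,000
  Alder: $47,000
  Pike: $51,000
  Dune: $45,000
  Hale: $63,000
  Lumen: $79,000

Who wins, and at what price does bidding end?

Rook wins at $79,000

Ascending (English) auction: the price rises until one bidder remains; the winner pays the price at which the last rival dropped out.
Sorting limits: 106,000 (Rook) > 79,000 (Lumen) > 63,000 (Hale) > 51,000 (Pike) > 47,000 (Alder) > 45,000 (Dune)
Bidding ends when Lumen exits at $79,000; Rook takes it.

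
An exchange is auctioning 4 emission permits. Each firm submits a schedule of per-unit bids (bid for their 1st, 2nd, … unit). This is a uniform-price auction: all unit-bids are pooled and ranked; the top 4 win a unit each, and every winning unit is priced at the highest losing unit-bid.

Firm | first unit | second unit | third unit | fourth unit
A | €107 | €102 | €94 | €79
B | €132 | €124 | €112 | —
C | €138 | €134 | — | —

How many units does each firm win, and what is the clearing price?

B 2, C 2; clearing price €112

All unit-bids, highest first — top 4: 138 (C-1), 134 (C-2), 132 (B-1), 124 (B-2)
The (k+1)-th unit-bid is €112.
Allocation: B 2, C 2.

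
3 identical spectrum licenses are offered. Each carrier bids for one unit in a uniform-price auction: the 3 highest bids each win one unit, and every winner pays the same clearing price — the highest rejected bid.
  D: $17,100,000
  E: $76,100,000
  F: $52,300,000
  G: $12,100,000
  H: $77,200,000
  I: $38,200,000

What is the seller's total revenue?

Total revenue: $114,600,000

Sorting: 77,200,000 (H), 76,100,000 (E), 52,300,000 (F), 38,200,000 (I), 17,100,000 (D), …
Winners (3 units): H, E, F.
Clearing price = highest rejected bid = $38,200,000.
Total revenue = 3 × $38,200,000 = $114,600,000.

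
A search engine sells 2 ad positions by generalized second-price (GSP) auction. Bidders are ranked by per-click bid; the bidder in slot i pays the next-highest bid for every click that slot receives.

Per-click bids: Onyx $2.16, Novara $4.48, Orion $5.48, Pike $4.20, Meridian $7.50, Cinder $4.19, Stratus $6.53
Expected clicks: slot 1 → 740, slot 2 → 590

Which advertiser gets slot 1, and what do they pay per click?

Meridian; $6.53 per click

Per-click bids in order: $7.50 (Meridian) > $6.53 (Stratus) > $5.48 (Orion) > …
Slot 1 goes to the first-ranked bidder, Meridian, who pays the next bid down: $6.53/click.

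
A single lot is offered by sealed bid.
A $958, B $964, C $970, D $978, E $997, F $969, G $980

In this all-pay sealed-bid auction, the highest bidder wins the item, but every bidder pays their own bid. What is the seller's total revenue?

All-pay sealed-bid auction: the highest bidder wins the item, but every bidder pays their own bid.
Sorting bids: 997 (E) > 980 (G) > 978 (D) > 970 (C) > 969 (F) > 964 (B) > …
Every bidder forfeits their bid regardless of winning.
Revenue = 958 + 964 + 970 + 978 + 997 + 969 + 980 = $6,816.

Total revenue: $6,816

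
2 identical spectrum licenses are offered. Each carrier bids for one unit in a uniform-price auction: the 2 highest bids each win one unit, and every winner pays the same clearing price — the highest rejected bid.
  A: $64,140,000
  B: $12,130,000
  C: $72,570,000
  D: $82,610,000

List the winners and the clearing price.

D, C; each pays $64,140,000

Sorting: 82,610,000 (D), 72,570,000 (C), 64,140,000 (A), 12,130,000 (B)
Top 2: D, C.
First losing bid is A's $64,140,000, which sets the uniform price.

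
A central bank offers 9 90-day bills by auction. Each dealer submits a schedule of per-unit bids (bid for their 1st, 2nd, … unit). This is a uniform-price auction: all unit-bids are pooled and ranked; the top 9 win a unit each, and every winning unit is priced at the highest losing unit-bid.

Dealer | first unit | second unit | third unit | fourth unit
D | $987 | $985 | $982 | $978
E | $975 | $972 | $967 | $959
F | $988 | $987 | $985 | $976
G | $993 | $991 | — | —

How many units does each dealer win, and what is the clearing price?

D 4, F 3, G 2; clearing price $976

Pooled unit-bids ranked (top 9): 993 (G-1), 991 (G-2), 988 (F-1), 987 (D-1), 987 (F-2), 985 (D-2), 985 (F-3), 982 (D-3), 978 (D-4)
The (k+1)-th unit-bid is $976.
Allocation: D 4, F 3, G 2.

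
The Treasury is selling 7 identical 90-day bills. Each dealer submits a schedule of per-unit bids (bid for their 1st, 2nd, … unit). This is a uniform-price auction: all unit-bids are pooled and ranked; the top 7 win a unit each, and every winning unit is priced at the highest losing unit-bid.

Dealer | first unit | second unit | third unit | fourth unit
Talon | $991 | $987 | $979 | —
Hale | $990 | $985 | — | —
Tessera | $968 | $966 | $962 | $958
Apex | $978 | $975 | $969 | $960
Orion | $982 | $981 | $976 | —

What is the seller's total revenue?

Total revenue: $6,846

All unit-bids, highest first — top 7: 991 (Talon-1), 990 (Hale-1), 987 (Talon-2), 985 (Hale-2), 982 (Orion-1), 981 (Orion-2), 979 (Talon-3)
The (k+1)-th unit-bid is $978.
Allocation: Hale 2, Orion 2, Talon 3. Every unit priced at $978.
Revenue = 7 × 978 = $6,846.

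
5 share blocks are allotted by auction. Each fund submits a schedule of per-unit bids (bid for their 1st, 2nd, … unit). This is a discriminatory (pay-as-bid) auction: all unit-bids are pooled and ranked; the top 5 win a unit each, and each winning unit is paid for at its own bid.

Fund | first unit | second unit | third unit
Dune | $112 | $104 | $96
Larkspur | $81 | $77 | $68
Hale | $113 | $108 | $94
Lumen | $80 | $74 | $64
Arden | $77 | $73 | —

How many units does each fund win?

Dune 3, Hale 2

All unit-bids, highest first — top 5: 113 (Hale-1), 112 (Dune-1), 108 (Hale-2), 104 (Dune-2), 96 (Dune-3)
Next rejected bid: $94 (not a price — pay-as-bid).
Allocation: Dune 3, Hale 2.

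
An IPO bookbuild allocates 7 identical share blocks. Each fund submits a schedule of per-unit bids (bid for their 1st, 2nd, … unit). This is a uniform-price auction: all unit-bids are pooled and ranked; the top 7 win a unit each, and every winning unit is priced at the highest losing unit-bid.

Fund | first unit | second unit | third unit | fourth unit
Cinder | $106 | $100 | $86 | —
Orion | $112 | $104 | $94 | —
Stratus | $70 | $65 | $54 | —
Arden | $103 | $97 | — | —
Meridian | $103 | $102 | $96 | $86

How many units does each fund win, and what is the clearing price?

Arden 1, Cinder 2, Meridian 2, Orion 2; clearing price $97

Merging the schedules and taking the best 7: 112 (Orion-1), 106 (Cinder-1), 104 (Orion-2), 103 (Arden-1), 103 (Meridian-1), 102 (Meridian-2), 100 (Cinder-2)
First bid not allocated: $97.
Allocation: Arden 1, Cinder 2, Meridian 2, Orion 2.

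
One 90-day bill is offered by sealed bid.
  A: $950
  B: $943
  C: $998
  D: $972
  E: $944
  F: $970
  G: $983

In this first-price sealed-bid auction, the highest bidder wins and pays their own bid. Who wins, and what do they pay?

C pays $998

Bids ranked: 998 (C) > 983 (G) > 972 (D) > 970 (F) > 950 (A) > 944 (E) > …
C has the highest bid and pays exactly that: $998.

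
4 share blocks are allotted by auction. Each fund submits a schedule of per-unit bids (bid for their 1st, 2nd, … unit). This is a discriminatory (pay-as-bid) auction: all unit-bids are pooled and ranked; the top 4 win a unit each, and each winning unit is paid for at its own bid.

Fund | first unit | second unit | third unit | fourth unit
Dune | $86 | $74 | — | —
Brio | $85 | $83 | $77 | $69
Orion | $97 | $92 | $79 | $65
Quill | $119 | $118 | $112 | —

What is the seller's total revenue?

Total revenue: $446

Pooled unit-bids ranked (top 4): 119 (Quill-1), 118 (Quill-2), 112 (Quill-3), 97 (Orion-1)
Next rejected bid: $92 (not a price — pay-as-bid).
Each winning unit pays its own bid.
Revenue = 119 + 118 + 112 + 97 = $446.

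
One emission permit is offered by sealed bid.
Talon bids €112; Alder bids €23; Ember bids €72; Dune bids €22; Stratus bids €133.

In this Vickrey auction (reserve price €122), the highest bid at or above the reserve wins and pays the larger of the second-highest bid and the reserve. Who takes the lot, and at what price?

Vickrey auction (reserve price €122): the highest bid at or above the reserve wins and pays the larger of the second-highest bid and the reserve.
Sorting bids: 133 (Stratus) > 112 (Talon) > 72 (Ember) > 23 (Alder) > 22 (Dune)
Stratus has the top bid at or above the reserve (€133).
max(second-highest €112, reserve €122) = €122.

Stratus pays €122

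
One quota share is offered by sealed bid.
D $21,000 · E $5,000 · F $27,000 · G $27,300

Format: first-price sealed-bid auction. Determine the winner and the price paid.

G pays $27,300

Rule: the highest bidder wins and pays their own bid.
Bids in order: 27,300 (G) > 27,000 (F) > 21,000 (D) > 5,000 (E)
G has the highest bid and pays exactly that: $27,300.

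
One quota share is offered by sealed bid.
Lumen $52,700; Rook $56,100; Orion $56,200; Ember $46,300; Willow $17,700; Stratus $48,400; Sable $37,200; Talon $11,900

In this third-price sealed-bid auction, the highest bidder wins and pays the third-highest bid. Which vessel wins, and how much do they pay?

Sorting bids: 56,200 (Orion) > 56,100 (Rook) > 52,700 (Lumen) > 48,400 (Stratus) > 46,300 (Ember) > 37,200 (Sable) > …
Orion is highest; pays the third-highest bid, $52,700.

Orion pays $52,700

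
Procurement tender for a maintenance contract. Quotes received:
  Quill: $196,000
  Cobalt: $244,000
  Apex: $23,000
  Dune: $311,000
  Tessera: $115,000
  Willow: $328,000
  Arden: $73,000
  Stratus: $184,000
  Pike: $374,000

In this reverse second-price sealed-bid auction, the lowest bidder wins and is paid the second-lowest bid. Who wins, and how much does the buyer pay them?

Apex is paid $73,000

Bids in order: 23,000 (Apex) < 73,000 (Arden) < 115,000 (Tessera) < 184,000 (Stratus) < 196,000 (Quill) < 244,000 (Cobalt) < …
Apex is lowest; is paid the second-lowest bid, $73,000.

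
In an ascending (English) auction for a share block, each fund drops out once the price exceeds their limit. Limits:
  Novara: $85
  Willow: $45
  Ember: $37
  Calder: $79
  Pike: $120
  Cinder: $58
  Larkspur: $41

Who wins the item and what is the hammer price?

Pike wins at $85

Sorting limits: 120 (Pike) > 85 (Novara) > 79 (Calder) > 58 (Cinder) > 45 (Willow) > 41 (Larkspur) > …
Once the price passes $85, only Pike is left; the hammer falls at Novara's limit of $85.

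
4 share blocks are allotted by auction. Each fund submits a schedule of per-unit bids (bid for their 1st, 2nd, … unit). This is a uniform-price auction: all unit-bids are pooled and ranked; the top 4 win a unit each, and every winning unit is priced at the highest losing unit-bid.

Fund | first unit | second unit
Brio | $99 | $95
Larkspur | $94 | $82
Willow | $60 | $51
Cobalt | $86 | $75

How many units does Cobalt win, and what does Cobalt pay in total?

Pooled unit-bids ranked (top 4): 99 (Brio-1), 95 (Brio-2), 94 (Larkspur-1), 86 (Cobalt-1)
First bid not allocated: $82.
Cobalt wins 1 unit(s) at $82 each.

Cobalt: 1 unit, pays $82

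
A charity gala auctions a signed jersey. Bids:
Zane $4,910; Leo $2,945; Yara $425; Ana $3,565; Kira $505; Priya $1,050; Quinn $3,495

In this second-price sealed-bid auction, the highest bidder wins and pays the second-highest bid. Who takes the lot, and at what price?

Rule: the highest bidder wins and pays the second-highest bid.
Bids in order: 4,910 (Zane) > 3,565 (Ana) > 3,495 (Quinn) > 2,945 (Leo) > 1,050 (Priya) > 505 (Kira) > …
Zane wins with the highest bid; price is set by the runner-up at $3,565.

Zane pays $3,565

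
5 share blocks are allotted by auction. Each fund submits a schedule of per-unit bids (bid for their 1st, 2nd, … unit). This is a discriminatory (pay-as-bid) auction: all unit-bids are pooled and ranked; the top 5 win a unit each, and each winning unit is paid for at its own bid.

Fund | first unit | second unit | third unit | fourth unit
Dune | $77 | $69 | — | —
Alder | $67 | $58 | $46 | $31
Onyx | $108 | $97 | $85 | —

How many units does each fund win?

Dune 2, Onyx 3

Pooled unit-bids ranked (top 5): 108 (Onyx-1), 97 (Onyx-2), 85 (Onyx-3), 77 (Dune-1), 69 (Dune-2)
Next rejected bid: $67 (not a price — pay-as-bid).
Allocation: Dune 2, Onyx 3.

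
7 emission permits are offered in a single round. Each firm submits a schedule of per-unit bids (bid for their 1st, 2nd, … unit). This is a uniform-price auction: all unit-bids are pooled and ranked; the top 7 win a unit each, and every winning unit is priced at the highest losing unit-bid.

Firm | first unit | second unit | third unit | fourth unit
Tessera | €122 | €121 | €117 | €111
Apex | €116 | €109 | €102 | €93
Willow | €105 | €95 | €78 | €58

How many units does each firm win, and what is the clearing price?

Pooled unit-bids ranked (top 7): 122 (Tessera-1), 121 (Tessera-2), 117 (Tessera-3), 116 (Apex-1), 111 (Tessera-4), 109 (Apex-2), 105 (Willow-1)
Highest rejected unit-bid = €102.
Allocation: Apex 2, Tessera 4, Willow 1.

Apex 2, Tessera 4, Willow 1; clearing price €102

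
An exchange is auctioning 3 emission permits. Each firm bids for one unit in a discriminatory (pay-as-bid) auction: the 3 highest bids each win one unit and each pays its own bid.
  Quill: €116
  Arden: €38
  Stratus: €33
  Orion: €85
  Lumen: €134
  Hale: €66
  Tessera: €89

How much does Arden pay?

Ordering the bids: 134 (Lumen), 116 (Quill), 89 (Tessera), 85 (Orion), 66 (Hale), …
Winners (3 units): Lumen, Quill, Tessera.
Arden does not win → €0.

Arden pays €0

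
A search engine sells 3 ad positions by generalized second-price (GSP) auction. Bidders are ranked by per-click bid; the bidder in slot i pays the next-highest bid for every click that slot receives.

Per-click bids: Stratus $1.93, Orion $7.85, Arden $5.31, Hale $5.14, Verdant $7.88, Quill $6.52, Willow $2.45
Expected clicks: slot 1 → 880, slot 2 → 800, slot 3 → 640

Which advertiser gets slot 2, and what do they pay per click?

Per-click bids in order: $7.88 (Verdant) > $7.85 (Orion) > $6.52 (Quill) > $5.31 (Arden) > …
Slot 2 goes to the second-ranked bidder, Orion, who pays the next bid down: $6.52/click.

Orion; $6.52 per click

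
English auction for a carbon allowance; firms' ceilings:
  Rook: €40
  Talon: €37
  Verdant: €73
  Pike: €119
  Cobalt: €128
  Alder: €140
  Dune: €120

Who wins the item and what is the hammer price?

Rule: the price rises until one bidder remains; the winner pays the price at which the last rival dropped out.
Sorting limits: 140 (Alder) > 128 (Cobalt) > 120 (Dune) > 119 (Pike) > 73 (Verdant) > 40 (Rook) > …
Bidding ends when Cobalt exits at €128; Alder takes it.

Alder wins at €128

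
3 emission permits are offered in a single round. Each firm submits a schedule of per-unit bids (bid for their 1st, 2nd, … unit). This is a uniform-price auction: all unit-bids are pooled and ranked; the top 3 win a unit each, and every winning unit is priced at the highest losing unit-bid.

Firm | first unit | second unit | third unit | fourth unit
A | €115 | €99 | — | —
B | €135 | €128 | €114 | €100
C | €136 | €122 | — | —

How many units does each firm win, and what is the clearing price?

All unit-bids, highest first — top 3: 136 (C-1), 135 (B-1), 128 (B-2)
First bid not allocated: €122.
Allocation: B 2, C 1.

B 2, C 1; clearing price €122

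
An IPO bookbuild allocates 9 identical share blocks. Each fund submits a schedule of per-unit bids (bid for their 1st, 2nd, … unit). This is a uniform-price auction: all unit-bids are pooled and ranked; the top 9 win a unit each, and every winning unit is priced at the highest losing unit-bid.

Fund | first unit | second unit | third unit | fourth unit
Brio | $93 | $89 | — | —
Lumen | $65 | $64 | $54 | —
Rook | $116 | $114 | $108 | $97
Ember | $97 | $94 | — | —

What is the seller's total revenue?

Total revenue: $576

Pooled unit-bids ranked (top 9): 116 (Rook-1), 114 (Rook-2), 108 (Rook-3), 97 (Rook-4), 97 (Ember-1), 94 (Ember-2), 93 (Brio-1), 89 (Brio-2), 65 (Lumen-1)
The (k+1)-th unit-bid is $64.
Allocation: Brio 2, Ember 2, Lumen 1, Rook 4. Every unit priced at $64.
Revenue = 9 × 64 = $576.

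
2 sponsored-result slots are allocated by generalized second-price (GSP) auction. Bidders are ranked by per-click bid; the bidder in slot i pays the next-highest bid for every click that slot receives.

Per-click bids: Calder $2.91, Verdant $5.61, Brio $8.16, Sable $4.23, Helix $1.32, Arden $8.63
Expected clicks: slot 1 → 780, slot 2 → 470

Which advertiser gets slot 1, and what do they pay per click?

Arden; $8.16 per click

Ranked by bid: $8.63 (Arden) > $8.16 (Brio) > $5.61 (Verdant) > …
Slot 1 goes to the first-ranked bidder, Arden, who pays the next bid down: $8.16/click.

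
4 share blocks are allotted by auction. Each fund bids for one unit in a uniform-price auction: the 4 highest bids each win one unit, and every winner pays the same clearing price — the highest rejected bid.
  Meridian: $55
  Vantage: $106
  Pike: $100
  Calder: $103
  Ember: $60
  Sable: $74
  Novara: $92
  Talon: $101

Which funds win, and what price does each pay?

Sorting: 106 (Vantage), 103 (Calder), 101 (Talon), 100 (Pike), 92 (Novara), 74 (Sable), …
The 4 highest are Vantage, Calder, Talon, Pike.
Highest unsuccessful bid: $92 → clearing price.

Vantage, Calder, Talon, Pike; each pays $92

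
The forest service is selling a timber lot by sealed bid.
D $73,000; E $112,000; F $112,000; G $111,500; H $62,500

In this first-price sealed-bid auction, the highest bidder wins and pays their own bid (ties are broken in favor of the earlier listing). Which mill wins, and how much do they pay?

Sorting bids: 112,000 (E) > 112,000 (F) > 111,500 (G) > 73,000 (D) > 62,500 (H)
E and F tie at $112,000; tie-break gives it to E.
E has the highest bid and pays exactly that: $112,000.

E pays $112,000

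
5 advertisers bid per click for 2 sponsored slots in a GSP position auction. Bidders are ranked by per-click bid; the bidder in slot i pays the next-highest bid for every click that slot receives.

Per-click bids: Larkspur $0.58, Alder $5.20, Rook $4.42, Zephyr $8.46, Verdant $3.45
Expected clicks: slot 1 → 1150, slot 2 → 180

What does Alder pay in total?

Sorting advertisers: $8.46 (Zephyr) > $5.20 (Alder) > $4.42 (Rook) > …
Alder holds slot 2 → pays next bid $4.42 × 180 clicks = $795.60.

Alder pays $795.60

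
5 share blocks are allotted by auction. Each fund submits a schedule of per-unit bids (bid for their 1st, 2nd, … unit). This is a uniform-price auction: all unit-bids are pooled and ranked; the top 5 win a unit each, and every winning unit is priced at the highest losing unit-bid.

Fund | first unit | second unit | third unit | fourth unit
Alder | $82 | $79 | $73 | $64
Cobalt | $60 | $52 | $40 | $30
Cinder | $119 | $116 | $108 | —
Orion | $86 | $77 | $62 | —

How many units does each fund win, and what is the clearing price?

Pooled unit-bids ranked (top 5): 119 (Cinder-1), 116 (Cinder-2), 108 (Cinder-3), 86 (Orion-1), 82 (Alder-1)
First bid not allocated: $79.
Allocation: Alder 1, Cinder 3, Orion 1.

Alder 1, Cinder 3, Orion 1; clearing price $79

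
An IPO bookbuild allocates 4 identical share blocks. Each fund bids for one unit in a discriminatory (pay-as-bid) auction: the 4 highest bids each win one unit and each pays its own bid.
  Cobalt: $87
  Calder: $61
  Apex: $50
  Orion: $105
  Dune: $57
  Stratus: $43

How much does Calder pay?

Ordering the bids: 105 (Orion), 87 (Cobalt), 61 (Calder), 57 (Dune), 50 (Apex), 43 (Stratus)
The 4 highest are Orion, Cobalt, Calder, Dune.
Calder wins → own bid $61.

Calder pays $61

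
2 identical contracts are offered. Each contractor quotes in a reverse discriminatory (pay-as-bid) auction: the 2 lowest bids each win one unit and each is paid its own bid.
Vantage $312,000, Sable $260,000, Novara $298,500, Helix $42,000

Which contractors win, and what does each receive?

Bids ranked low→high: 42,000 (Helix), 260,000 (Sable), 298,500 (Novara), 312,000 (Vantage)
The 2 lowest are Helix, Sable.
Each winner is paid its own bid: Helix $42,000, Sable $260,000.

Helix $42,000, Sable $260,000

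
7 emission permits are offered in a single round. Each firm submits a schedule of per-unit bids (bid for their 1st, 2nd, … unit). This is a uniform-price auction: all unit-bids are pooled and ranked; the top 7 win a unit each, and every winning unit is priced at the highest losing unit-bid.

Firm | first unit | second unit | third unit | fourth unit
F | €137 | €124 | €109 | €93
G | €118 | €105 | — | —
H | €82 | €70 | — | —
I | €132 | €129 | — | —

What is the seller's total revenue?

Total revenue: €651

All unit-bids, highest first — top 7: 137 (F-1), 132 (I-1), 129 (I-2), 124 (F-2), 118 (G-1), 109 (F-3), 105 (G-2)
First bid not allocated: €93.
Allocation: F 3, G 2, I 2. Every unit priced at €93.
Revenue = 7 × 93 = €651.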